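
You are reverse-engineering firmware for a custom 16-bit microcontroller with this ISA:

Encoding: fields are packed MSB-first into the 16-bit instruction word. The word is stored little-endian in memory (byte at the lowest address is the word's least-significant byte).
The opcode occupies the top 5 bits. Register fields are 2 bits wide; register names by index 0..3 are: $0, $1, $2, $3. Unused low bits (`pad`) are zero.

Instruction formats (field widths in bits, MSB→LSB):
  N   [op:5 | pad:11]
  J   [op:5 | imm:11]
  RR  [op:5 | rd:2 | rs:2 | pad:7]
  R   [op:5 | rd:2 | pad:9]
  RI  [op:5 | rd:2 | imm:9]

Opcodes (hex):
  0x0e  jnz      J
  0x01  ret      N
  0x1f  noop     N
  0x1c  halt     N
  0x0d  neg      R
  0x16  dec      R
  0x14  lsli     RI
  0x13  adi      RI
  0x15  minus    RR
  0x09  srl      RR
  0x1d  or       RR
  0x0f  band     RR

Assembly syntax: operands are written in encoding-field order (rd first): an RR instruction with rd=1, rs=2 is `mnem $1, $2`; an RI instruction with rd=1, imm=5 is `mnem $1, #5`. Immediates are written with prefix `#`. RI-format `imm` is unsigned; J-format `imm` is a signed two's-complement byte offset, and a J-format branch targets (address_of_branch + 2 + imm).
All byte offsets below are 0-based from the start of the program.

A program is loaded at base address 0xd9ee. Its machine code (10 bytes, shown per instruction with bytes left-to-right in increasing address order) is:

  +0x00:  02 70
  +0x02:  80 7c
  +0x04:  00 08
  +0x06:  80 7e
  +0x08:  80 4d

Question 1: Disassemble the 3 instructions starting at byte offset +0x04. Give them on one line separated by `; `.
ret; band $3, $1; srl $2, $3

@+04  little-endian(00 08) = 0x0800
  top 5b → 0x1 → ret [N]
@+06  little-endian(80 7e) = 0x7e80
  top 5b → 0xf → band [RR]
  rd@[10:9]=0x3 ⇒ $3
  rs@[8:7]=0x1 ⇒ $1
@+08  little-endian(80 4d) = 0x4d80
  top 5b → 0x9 → srl [RR]
  rd@[10:9]=0x2 ⇒ $2
  rs@[8:7]=0x3 ⇒ $3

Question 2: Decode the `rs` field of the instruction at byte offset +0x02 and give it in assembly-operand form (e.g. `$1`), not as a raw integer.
$1

off 0x02: read 80 7c as little → 0x7c80
  top 5b → 0xf → band [RR]
  rd: (w>>9)&0x3=0x2 → $2
  rs: (w>>7)&0x3=0x1 → $1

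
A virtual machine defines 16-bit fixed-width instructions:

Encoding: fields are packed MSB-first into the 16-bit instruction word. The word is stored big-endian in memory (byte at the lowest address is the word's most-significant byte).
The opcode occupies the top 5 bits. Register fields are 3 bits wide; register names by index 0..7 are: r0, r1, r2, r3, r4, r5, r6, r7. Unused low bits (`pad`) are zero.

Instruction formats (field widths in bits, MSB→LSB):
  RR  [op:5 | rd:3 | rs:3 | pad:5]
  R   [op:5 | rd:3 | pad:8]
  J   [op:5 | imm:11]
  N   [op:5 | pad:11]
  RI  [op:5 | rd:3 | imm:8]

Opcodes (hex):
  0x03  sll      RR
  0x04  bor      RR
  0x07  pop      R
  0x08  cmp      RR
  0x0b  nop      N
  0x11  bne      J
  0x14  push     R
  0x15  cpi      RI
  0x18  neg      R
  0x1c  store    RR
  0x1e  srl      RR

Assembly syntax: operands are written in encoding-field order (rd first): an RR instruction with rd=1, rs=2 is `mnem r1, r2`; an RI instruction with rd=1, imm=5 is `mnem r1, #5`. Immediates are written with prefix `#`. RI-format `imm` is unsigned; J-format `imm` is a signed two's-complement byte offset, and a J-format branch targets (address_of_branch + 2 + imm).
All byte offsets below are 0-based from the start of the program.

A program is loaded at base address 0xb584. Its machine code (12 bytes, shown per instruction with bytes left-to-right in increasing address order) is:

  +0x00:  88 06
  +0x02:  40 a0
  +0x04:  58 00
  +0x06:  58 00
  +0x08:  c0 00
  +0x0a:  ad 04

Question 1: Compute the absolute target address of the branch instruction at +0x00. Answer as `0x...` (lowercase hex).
0xb58c

@+00  big-endian(88 06) = 0x8806
  op=0x8806>>11=0x11 ⇒ bne (J)
  imm: (w>>0)&0x7ff=0x6 → #6
  target = base 0xb584 + off 0x00 + 2 + imm 6 = 0xb58c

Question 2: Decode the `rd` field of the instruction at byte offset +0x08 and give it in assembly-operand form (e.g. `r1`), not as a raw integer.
@+08  big-endian(c0 00) = 0xc000
  op=0xc000>>11=0x18 ⇒ neg (R)
  rd@[10:8]=0x0 ⇒ r0

r0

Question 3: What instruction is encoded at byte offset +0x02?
cmp r0, r5

+0x02: 40 a0 ⇒ word 0x40a0 (big)
  top 5b → 0x8 → cmp [RR]
  rd: (w>>8)&0x7=0x0 → r0
  rs: (w>>5)&0x7=0x5 → r5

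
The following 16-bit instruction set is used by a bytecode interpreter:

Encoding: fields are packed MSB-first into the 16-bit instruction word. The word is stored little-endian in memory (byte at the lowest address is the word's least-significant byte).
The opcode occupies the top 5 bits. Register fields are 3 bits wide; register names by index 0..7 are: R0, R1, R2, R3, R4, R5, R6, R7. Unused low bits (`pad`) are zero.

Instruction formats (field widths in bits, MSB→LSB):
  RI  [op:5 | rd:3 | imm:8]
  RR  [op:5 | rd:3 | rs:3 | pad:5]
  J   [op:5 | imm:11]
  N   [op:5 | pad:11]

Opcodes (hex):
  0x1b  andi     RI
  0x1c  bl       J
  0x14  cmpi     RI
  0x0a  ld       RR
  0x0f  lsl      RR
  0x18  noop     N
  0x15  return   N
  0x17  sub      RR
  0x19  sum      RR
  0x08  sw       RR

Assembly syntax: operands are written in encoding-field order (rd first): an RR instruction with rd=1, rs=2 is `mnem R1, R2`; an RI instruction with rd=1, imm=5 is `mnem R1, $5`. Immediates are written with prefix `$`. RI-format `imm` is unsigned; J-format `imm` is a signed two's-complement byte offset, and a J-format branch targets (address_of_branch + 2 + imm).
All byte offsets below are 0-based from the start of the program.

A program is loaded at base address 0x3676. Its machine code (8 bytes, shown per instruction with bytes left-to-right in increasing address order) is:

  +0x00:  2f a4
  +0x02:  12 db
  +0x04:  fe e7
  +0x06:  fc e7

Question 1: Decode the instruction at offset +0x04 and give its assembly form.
+0x04: fe e7 ⇒ word 0xe7fe (little)
  opcode bits[15:11]=0x1c: bl/J
  imm@[10:0]=0x7fe (s11→-2) ⇒ $-2

bl $-2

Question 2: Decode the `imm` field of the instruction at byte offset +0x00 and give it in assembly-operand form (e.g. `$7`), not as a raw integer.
@+00  little-endian(2f a4) = 0xa42f
  opcode bits[15:11]=0x14: cmpi/RI
  [10:8] rd=4 = R4
  [7:0] imm=47 = $47

$47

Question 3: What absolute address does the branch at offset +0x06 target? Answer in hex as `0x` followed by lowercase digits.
0x367a

off 0x06: read fc e7 as little → 0xe7fc
  op=0xe7fc>>11=0x1c ⇒ bl (J)
  [10:0] imm=2044 (s11→-4) = $-4
  target = base 0x3676 + off 0x06 + 2 + imm -4 = 0x367a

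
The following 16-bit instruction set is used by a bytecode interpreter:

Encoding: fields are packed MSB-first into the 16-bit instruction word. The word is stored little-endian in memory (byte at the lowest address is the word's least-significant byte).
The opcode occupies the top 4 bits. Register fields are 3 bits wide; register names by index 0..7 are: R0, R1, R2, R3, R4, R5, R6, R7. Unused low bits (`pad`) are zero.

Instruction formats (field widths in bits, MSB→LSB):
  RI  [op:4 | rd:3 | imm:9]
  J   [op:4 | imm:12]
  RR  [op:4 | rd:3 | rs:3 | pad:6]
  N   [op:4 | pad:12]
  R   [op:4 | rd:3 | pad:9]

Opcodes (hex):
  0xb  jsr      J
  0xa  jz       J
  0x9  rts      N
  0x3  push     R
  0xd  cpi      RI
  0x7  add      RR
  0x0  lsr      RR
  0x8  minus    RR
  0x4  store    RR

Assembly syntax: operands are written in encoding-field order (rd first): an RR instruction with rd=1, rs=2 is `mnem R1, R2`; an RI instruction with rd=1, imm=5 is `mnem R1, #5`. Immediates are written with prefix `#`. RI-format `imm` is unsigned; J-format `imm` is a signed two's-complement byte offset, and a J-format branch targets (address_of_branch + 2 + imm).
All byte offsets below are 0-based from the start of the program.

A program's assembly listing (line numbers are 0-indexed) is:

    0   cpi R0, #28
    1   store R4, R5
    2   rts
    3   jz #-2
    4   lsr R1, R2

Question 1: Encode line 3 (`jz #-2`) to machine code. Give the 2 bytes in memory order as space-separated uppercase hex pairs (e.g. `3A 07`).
FE AF

L3: jz op=0xa:4|imm=-2:12 ⇒ 0xaffe ⇒ little fe af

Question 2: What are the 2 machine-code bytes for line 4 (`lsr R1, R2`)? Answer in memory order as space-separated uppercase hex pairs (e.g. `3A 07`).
L4: lsr op=0x0:4|rd=1:3|rs=2:3|pad=0:6 ⇒ 0x0280 ⇒ little 80 02

80 02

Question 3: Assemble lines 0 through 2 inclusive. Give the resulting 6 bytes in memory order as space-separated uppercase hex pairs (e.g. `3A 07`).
line 0 (cpi): pack op=0xd:4|rd=0:3|imm=28:9 = 0xd01c; little→ 1c d0
line 1 (store): pack op=0x4:4|rd=4:3|rs=5:3|pad=0:6 = 0x4940; little→ 40 49
line 2 (rts): pack op=0x9:4|pad=0:12 = 0x9000; little→ 00 90

1C D0 40 49 00 90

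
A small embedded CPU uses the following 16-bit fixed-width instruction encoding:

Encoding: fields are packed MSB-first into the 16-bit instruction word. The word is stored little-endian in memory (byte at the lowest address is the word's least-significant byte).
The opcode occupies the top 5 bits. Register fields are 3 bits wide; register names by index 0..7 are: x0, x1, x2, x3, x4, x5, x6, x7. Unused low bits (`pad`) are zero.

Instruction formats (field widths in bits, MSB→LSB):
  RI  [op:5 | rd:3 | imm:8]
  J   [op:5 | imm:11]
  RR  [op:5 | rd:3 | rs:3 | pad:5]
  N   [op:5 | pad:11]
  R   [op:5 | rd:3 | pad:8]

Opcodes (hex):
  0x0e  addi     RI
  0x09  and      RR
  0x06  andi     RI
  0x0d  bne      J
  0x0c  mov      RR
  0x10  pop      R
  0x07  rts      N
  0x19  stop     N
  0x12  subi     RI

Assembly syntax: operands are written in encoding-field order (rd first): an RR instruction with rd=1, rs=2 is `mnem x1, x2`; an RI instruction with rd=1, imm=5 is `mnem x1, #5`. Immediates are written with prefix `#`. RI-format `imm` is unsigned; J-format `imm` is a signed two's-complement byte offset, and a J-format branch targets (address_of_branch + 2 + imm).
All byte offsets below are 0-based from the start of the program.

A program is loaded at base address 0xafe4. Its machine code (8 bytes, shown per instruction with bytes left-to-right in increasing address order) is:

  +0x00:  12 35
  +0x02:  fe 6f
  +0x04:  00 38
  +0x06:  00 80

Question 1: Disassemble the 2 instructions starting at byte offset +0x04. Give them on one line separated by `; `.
[04] 00 38 → 0x3800
  op=0x3800>>11=0x7 ⇒ rts (N)
[06] 00 80 → 0x8000
  op=0x8000>>11=0x10 ⇒ pop (R)
  rd@[10:8]=0x0 ⇒ x0

rts; pop x0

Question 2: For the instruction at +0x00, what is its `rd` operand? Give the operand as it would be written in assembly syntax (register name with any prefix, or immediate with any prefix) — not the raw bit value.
@+00  little-endian(12 35) = 0x3512
  top 5b → 0x6 → andi [RI]
  rd@[10:8]=0x5 ⇒ x5
  imm@[7:0]=0x12 ⇒ #18

x5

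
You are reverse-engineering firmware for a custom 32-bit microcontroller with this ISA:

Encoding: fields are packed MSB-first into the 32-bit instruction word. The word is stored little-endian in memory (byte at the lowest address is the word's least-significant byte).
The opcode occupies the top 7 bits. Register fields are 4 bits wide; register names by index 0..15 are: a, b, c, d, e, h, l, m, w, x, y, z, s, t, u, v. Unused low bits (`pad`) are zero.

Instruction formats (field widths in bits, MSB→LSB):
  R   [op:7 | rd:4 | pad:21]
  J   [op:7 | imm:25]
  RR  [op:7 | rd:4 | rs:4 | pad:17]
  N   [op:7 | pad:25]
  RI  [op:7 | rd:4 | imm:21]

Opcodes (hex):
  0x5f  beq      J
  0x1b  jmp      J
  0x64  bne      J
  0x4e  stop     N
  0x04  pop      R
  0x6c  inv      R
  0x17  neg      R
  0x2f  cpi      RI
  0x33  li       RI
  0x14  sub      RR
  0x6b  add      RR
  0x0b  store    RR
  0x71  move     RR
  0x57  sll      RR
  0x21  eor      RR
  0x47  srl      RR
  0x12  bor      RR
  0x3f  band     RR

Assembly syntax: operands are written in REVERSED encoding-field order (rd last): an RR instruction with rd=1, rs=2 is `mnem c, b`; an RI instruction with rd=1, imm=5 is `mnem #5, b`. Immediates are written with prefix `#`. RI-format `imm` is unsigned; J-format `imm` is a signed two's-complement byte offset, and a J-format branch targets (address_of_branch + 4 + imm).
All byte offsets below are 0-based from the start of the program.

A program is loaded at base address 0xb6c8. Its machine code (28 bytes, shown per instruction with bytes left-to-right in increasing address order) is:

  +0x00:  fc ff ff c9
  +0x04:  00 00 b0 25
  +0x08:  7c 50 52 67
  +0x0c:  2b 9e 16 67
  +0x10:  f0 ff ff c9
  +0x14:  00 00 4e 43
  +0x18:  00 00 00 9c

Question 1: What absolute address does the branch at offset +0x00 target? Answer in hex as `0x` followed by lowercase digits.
off 0x00: read fc ff ff c9 as little → 0xc9fffffc
  top 7b → 0x64 → bne [J]
  [24:0] imm=33554428 (s25→-4) = #-4
  target = base 0xb6c8 + off 0x00 + 4 + imm -4 = 0xb6c8

0xb6c8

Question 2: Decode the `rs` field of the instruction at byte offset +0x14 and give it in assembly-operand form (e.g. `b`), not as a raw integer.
+0x14: 00 00 4e 43 ⇒ word 0x434e0000 (little)
  opcode bits[31:25]=0x21: eor/RR
  rd: (w>>21)&0xf=0xa → y
  rs: (w>>17)&0xf=0x7 → m

m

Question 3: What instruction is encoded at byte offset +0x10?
bne #-16

[10] f0 ff ff c9 → 0xc9fffff0
  top 7b → 0x64 → bne [J]
  [24:0] imm=33554416 (s25→-16) = #-16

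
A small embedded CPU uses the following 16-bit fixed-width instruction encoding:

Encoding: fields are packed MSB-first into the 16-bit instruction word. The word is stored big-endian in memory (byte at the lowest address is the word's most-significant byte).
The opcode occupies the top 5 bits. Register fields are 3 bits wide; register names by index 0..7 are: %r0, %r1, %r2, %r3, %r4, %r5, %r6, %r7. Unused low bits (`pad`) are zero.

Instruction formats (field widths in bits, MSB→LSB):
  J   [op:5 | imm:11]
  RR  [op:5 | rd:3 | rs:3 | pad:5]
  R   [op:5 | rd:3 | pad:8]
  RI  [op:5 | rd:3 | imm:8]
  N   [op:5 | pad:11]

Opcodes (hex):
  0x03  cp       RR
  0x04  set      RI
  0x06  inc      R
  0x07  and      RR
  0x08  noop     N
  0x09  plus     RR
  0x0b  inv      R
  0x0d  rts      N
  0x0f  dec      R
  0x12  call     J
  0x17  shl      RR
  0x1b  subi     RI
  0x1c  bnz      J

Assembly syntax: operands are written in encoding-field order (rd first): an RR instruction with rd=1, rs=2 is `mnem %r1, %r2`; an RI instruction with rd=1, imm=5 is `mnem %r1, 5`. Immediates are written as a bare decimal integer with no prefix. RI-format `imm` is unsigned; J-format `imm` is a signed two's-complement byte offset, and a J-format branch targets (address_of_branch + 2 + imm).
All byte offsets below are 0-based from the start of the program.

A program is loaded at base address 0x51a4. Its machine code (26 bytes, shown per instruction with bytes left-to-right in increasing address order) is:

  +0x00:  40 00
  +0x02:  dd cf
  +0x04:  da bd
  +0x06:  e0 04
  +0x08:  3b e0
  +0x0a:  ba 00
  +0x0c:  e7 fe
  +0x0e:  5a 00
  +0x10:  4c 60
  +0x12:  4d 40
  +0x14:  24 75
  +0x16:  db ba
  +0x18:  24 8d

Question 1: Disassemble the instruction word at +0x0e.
inv %r2

+0x0e: 5a 00 ⇒ word 0x5a00 (big)
  top 5b → 0xb → inv [R]
  [10:8] rd=2 = %r2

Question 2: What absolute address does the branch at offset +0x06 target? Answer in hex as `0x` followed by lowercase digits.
0x51b0

+0x06: e0 04 ⇒ word 0xe004 (big)
  opcode bits[15:11]=0x1c: bnz/J
  [10:0] imm=4 = 4
  target = base 0x51a4 + off 0x06 + 2 + imm 4 = 0x51b0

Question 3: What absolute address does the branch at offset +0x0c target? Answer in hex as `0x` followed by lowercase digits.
[0c] e7 fe → 0xe7fe
  op=0xe7fe>>11=0x1c ⇒ bnz (J)
  imm: (w>>0)&0x7ff=0x7fe (s11→-2) → -2
  target = base 0x51a4 + off 0x0c + 2 + imm -2 = 0x51b0

0x51b0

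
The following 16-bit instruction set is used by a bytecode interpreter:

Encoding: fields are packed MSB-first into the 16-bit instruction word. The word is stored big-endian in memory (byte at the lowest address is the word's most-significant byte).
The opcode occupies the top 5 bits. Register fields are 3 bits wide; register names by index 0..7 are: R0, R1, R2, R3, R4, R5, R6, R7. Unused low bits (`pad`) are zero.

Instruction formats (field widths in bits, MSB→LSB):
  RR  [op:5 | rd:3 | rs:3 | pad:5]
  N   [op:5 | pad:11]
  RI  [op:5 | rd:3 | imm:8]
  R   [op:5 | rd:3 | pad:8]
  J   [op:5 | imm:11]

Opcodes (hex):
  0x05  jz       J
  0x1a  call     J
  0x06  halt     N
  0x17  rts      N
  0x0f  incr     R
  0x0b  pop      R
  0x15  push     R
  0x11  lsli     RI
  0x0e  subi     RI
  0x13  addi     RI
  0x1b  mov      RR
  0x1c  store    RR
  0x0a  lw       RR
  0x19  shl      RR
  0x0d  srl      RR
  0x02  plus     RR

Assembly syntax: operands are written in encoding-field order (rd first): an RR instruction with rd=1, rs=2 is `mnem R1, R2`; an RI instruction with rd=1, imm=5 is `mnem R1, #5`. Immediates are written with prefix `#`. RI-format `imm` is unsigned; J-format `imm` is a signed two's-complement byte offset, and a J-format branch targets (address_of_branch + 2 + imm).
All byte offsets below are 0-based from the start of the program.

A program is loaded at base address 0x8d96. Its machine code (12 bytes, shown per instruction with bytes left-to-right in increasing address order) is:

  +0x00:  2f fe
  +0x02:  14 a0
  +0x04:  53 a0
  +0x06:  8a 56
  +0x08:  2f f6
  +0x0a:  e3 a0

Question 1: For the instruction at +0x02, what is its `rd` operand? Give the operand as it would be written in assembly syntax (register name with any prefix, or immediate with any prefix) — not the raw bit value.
R4

off 0x02: read 14 a0 as big → 0x14a0
  op=0x14a0>>11=0x2 ⇒ plus (RR)
  rd@[10:8]=0x4 ⇒ R4
  rs@[7:5]=0x5 ⇒ R5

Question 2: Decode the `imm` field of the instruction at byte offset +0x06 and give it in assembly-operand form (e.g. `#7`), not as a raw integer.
off 0x06: read 8a 56 as big → 0x8a56
  opcode bits[15:11]=0x11: lsli/RI
  rd@[10:8]=0x2 ⇒ R2
  imm@[7:0]=0x56 ⇒ #86

#86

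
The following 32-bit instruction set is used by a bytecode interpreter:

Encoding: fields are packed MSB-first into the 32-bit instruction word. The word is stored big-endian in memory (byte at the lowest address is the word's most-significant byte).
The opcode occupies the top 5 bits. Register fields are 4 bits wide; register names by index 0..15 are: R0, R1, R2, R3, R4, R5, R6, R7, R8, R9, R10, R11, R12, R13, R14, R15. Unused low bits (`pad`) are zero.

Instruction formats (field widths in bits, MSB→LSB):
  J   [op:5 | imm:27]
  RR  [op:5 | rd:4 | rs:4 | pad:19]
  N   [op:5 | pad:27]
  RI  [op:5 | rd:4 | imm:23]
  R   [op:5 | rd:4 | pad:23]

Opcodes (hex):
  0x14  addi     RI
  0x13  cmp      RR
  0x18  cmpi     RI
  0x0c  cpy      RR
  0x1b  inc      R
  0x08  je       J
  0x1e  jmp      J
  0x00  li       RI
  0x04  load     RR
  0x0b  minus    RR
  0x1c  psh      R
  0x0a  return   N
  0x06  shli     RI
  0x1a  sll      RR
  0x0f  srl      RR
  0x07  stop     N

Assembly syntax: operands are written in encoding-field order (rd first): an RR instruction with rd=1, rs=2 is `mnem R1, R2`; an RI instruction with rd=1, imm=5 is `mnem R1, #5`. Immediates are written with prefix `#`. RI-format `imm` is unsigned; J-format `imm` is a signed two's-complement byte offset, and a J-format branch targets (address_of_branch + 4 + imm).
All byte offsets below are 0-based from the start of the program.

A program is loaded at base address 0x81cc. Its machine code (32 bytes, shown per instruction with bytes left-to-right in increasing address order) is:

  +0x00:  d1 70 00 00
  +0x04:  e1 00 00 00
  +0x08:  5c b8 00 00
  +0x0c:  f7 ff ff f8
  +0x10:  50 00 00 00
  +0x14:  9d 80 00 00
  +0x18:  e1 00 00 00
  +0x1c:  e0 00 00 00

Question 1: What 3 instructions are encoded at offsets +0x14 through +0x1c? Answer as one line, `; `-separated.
+0x14: 9d 80 00 00 ⇒ word 0x9d800000 (big)
  top 5b → 0x13 → cmp [RR]
  rd: (w>>23)&0xf=0xb → R11
  rs: (w>>19)&0xf=0x0 → R0
+0x18: e1 00 00 00 ⇒ word 0xe1000000 (big)
  top 5b → 0x1c → psh [R]
  rd: (w>>23)&0xf=0x2 → R2
+0x1c: e0 00 00 00 ⇒ word 0xe0000000 (big)
  top 5b → 0x1c → psh [R]
  rd: (w>>23)&0xf=0x0 → R0

cmp R11, R0; psh R2; psh R0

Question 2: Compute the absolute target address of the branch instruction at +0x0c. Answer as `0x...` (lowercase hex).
+0x0c: f7 ff ff f8 ⇒ word 0xf7fffff8 (big)
  op=0xf7fffff8>>27=0x1e ⇒ jmp (J)
  [26:0] imm=134217720 (s27→-8) = #-8
  target = base 0x81cc + off 0x0c + 4 + imm -8 = 0x81d4

0x81d4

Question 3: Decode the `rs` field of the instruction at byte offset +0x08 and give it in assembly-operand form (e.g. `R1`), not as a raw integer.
@+08  big-endian(5c b8 00 00) = 0x5cb80000
  top 5b → 0xb → minus [RR]
  [26:23] rd=9 = R9
  [22:19] rs=7 = R7

R7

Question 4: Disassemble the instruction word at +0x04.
psh R2

off 0x04: read e1 00 00 00 as big → 0xe1000000
  op=0xe1000000>>27=0x1c ⇒ psh (R)
  rd@[26:23]=0x2 ⇒ R2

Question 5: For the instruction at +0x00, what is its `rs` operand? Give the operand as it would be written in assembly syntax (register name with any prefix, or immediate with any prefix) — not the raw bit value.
@+00  big-endian(d1 70 00 00) = 0xd1700000
  op=0xd1700000>>27=0x1a ⇒ sll (RR)
  rd@[26:23]=0x2 ⇒ R2
  rs@[22:19]=0xe ⇒ R14

R14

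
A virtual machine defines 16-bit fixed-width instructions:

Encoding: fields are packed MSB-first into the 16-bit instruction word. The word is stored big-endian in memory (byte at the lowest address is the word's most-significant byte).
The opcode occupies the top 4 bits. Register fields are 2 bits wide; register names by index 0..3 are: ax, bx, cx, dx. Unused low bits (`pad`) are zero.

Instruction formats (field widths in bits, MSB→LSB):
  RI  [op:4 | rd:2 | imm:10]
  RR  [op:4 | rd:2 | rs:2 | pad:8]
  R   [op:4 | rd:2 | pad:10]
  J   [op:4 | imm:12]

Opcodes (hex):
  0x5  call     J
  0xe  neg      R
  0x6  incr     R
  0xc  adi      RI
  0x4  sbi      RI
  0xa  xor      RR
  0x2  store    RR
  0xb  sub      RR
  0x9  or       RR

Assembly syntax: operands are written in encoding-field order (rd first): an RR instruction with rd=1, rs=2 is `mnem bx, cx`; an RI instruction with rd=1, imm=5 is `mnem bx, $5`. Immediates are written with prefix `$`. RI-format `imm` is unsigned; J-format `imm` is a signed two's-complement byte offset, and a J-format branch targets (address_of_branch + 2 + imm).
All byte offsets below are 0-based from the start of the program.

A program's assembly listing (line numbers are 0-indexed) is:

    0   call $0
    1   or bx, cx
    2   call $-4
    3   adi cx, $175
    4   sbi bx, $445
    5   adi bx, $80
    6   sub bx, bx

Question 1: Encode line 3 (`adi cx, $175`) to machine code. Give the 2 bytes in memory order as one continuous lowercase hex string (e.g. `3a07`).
c8af

line 3 (adi): pack op=0xc:4|rd=2:2|imm=175:10 = 0xc8af; big→ c8 af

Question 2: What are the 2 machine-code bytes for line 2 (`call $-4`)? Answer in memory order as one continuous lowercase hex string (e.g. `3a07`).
5ffc

L2: call op=0x5:4|imm=-4:12 ⇒ 0x5ffc ⇒ big 5f fc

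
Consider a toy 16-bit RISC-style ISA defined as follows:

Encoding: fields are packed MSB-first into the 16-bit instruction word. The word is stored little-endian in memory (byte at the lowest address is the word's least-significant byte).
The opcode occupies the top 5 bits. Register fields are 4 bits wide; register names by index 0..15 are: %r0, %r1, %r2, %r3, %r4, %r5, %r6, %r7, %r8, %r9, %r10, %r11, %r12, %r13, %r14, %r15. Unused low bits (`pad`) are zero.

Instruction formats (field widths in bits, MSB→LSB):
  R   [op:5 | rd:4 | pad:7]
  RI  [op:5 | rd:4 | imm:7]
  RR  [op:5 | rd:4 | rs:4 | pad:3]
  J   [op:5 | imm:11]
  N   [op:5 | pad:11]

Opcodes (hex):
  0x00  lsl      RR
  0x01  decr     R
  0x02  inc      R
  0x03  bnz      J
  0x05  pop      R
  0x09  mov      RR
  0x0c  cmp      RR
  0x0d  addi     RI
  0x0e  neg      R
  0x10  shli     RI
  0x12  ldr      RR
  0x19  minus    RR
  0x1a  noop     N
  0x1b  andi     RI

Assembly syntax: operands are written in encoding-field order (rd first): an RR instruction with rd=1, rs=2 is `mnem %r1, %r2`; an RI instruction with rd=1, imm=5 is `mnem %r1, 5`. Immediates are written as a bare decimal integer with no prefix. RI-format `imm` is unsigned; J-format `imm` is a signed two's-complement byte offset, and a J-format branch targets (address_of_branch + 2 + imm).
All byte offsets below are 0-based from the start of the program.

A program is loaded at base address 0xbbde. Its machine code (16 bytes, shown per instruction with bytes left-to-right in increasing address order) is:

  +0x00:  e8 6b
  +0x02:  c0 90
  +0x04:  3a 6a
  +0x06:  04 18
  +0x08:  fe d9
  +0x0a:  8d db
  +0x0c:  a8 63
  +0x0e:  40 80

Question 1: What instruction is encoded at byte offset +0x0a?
andi %r7, 13

+0x0a: 8d db ⇒ word 0xdb8d (little)
  top 5b → 0x1b → andi [RI]
  rd@[10:7]=0x7 ⇒ %r7
  imm@[6:0]=0xd ⇒ 13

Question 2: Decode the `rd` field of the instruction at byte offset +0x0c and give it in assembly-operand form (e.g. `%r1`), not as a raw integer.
%r7

off 0x0c: read a8 63 as little → 0x63a8
  op=0x63a8>>11=0xc ⇒ cmp (RR)
  rd: (w>>7)&0xf=0x7 → %r7
  rs: (w>>3)&0xf=0x5 → %r5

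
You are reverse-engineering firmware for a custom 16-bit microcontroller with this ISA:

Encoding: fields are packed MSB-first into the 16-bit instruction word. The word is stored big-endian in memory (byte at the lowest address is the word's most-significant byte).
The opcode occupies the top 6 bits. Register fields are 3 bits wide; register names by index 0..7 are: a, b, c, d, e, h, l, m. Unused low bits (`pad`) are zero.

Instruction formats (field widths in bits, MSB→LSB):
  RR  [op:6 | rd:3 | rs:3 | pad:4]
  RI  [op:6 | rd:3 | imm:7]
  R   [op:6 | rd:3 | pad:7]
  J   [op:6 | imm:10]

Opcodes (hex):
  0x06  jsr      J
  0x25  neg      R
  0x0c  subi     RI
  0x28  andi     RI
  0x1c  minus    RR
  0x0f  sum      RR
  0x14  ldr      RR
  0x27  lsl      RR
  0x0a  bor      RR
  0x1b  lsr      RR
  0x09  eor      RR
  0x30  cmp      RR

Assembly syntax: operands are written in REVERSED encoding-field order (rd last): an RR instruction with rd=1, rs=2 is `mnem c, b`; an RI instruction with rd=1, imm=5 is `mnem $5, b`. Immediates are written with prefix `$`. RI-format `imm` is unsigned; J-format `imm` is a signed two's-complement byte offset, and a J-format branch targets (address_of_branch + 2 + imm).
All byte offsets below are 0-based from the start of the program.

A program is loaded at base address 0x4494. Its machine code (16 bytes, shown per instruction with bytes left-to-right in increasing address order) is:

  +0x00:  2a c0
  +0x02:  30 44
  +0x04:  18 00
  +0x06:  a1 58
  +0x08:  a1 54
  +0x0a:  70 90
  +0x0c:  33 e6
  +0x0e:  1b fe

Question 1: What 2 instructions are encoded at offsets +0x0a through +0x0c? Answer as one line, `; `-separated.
@+0a  big-endian(70 90) = 0x7090
  op=0x7090>>10=0x1c ⇒ minus (RR)
  [9:7] rd=1 = b
  [6:4] rs=1 = b
@+0c  big-endian(33 e6) = 0x33e6
  op=0x33e6>>10=0xc ⇒ subi (RI)
  [9:7] rd=7 = m
  [6:0] imm=102 = $102

minus b, b; subi $102, m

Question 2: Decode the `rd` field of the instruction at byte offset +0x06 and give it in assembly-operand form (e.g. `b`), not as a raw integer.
c

[06] a1 58 → 0xa158
  op=0xa158>>10=0x28 ⇒ andi (RI)
  rd: (w>>7)&0x7=0x2 → c
  imm: (w>>0)&0x7f=0x58 → $88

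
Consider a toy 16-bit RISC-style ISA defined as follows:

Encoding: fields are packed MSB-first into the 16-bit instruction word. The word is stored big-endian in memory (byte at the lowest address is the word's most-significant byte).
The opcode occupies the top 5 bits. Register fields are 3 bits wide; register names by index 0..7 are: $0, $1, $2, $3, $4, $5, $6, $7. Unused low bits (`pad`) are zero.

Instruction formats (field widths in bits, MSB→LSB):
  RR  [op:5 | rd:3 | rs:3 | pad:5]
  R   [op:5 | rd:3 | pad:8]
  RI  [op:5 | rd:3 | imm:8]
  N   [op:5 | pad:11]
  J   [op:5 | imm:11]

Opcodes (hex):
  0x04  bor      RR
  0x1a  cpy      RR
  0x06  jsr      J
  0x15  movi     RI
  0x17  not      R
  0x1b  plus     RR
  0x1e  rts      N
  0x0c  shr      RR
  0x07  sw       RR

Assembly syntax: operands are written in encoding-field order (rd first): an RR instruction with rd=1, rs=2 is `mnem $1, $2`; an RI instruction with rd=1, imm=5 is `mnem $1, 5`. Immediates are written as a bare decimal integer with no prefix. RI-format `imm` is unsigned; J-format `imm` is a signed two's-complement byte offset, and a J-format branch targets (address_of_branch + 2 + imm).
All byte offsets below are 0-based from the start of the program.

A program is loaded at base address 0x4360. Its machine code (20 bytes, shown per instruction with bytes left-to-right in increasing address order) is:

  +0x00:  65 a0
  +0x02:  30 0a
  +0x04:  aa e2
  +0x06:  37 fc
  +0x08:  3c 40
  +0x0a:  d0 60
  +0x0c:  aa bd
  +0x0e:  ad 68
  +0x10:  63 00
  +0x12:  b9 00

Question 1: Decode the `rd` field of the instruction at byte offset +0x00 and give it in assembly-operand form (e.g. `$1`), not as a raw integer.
$5

@+00  big-endian(65 a0) = 0x65a0
  opcode bits[15:11]=0xc: shr/RR
  [10:8] rd=5 = $5
  [7:5] rs=5 = $5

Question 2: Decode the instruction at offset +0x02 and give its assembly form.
off 0x02: read 30 0a as big → 0x300a
  opcode bits[15:11]=0x6: jsr/J
  imm@[10:0]=0xa ⇒ 10

jsr 10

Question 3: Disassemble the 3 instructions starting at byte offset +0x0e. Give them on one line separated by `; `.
movi $5, 104; shr $3, $0; not $1

[0e] ad 68 → 0xad68
  top 5b → 0x15 → movi [RI]
  [10:8] rd=5 = $5
  [7:0] imm=104 = 104
[10] 63 00 → 0x6300
  top 5b → 0xc → shr [RR]
  [10:8] rd=3 = $3
  [7:5] rs=0 = $0
[12] b9 00 → 0xb900
  top 5b → 0x17 → not [R]
  [10:8] rd=1 = $1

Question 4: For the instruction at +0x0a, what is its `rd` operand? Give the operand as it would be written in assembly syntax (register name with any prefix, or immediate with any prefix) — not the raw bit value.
$0

off 0x0a: read d0 60 as big → 0xd060
  top 5b → 0x1a → cpy [RR]
  [10:8] rd=0 = $0
  [7:5] rs=3 = $3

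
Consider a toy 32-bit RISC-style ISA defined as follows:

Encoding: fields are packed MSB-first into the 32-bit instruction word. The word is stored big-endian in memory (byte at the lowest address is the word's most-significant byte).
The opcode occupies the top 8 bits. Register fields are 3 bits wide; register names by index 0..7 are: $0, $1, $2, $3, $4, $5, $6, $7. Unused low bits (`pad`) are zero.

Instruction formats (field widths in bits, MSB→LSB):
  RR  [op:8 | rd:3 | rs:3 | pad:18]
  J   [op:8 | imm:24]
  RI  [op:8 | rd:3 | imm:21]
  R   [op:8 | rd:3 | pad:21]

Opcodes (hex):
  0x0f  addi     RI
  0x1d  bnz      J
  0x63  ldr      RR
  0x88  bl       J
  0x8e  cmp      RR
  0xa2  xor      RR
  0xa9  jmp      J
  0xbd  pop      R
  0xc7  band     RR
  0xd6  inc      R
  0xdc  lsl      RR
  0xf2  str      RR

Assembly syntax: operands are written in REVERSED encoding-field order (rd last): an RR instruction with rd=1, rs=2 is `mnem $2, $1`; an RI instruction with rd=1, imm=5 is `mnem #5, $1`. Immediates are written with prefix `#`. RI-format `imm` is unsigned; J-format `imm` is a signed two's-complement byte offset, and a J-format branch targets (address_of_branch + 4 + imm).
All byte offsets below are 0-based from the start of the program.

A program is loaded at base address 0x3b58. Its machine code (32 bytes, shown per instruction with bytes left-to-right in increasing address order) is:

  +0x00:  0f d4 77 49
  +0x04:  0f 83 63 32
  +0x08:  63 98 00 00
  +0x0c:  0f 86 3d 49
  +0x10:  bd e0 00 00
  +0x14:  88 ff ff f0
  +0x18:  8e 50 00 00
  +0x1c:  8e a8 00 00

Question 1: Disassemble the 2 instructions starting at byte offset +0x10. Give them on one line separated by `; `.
[10] bd e0 00 00 → 0xbde00000
  opcode bits[31:24]=0xbd: pop/R
  [23:21] rd=7 = $7
[14] 88 ff ff f0 → 0x88fffff0
  opcode bits[31:24]=0x88: bl/J
  [23:0] imm=16777200 (s24→-16) = #-16

pop $7; bl #-16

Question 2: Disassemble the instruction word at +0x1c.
off 0x1c: read 8e a8 00 00 as big → 0x8ea80000
  top 8b → 0x8e → cmp [RR]
  [23:21] rd=5 = $5
  [20:18] rs=2 = $2

cmp $2, $5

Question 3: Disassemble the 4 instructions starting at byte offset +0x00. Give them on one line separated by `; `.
@+00  big-endian(0f d4 77 49) = 0x0fd47749
  opcode bits[31:24]=0xf: addi/RI
  rd: (w>>21)&0x7=0x6 → $6
  imm: (w>>0)&0x1fffff=0x147749 → #1341257
@+04  big-endian(0f 83 63 32) = 0x0f836332
  opcode bits[31:24]=0xf: addi/RI
  rd: (w>>21)&0x7=0x4 → $4
  imm: (w>>0)&0x1fffff=0x36332 → #222002
@+08  big-endian(63 98 00 00) = 0x63980000
  opcode bits[31:24]=0x63: ldr/RR
  rd: (w>>21)&0x7=0x4 → $4
  rs: (w>>18)&0x7=0x6 → $6
@+0c  big-endian(0f 86 3d 49) = 0x0f863d49
  opcode bits[31:24]=0xf: addi/RI
  rd: (w>>21)&0x7=0x4 → $4
  imm: (w>>0)&0x1fffff=0x63d49 → #408905

addi #1341257, $6; addi #222002, $4; ldr $6, $4; addi #408905, $4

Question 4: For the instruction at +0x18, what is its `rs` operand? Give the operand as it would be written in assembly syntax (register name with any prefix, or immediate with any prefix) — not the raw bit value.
@+18  big-endian(8e 50 00 00) = 0x8e500000
  op=0x8e500000>>24=0x8e ⇒ cmp (RR)
  rd: (w>>21)&0x7=0x2 → $2
  rs: (w>>18)&0x7=0x4 → $4

$4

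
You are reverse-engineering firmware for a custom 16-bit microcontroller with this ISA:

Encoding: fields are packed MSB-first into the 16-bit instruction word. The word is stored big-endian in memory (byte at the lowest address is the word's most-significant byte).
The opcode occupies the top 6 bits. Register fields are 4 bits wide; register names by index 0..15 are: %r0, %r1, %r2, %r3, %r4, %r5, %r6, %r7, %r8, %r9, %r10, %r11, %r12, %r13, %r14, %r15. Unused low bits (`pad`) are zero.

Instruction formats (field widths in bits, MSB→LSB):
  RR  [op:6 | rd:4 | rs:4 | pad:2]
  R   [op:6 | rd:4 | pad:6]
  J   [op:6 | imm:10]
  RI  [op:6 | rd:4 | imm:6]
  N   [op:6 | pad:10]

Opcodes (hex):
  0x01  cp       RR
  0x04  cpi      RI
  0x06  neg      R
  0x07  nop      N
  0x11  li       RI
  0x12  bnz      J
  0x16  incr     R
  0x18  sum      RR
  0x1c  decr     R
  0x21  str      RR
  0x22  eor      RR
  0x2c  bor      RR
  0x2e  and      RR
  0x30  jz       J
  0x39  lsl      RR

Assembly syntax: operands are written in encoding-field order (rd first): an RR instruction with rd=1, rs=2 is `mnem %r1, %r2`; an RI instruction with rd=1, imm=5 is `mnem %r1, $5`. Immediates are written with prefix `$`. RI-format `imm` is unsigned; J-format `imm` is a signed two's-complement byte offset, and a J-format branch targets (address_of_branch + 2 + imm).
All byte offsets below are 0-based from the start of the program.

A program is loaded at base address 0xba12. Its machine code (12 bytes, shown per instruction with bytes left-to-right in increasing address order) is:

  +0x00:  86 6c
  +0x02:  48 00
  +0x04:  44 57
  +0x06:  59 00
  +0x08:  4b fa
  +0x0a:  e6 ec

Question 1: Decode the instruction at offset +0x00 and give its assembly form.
str %r9, %r11

[00] 86 6c → 0x866c
  opcode bits[15:10]=0x21: str/RR
  rd@[9:6]=0x9 ⇒ %r9
  rs@[5:2]=0xb ⇒ %r11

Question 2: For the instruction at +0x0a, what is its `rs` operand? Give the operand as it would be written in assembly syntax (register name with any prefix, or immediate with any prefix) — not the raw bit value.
%r11

off 0x0a: read e6 ec as big → 0xe6ec
  top 6b → 0x39 → lsl [RR]
  [9:6] rd=11 = %r11
  [5:2] rs=11 = %r11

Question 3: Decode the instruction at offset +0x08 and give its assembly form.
bnz $-6

+0x08: 4b fa ⇒ word 0x4bfa (big)
  opcode bits[15:10]=0x12: bnz/J
  imm@[9:0]=0x3fa (s10→-6) ⇒ $-6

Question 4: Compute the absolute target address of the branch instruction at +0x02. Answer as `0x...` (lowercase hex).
0xba16

@+02  big-endian(48 00) = 0x4800
  opcode bits[15:10]=0x12: bnz/J
  imm@[9:0]=0x0 ⇒ $0
  target = base 0xba12 + off 0x02 + 2 + imm 0 = 0xba16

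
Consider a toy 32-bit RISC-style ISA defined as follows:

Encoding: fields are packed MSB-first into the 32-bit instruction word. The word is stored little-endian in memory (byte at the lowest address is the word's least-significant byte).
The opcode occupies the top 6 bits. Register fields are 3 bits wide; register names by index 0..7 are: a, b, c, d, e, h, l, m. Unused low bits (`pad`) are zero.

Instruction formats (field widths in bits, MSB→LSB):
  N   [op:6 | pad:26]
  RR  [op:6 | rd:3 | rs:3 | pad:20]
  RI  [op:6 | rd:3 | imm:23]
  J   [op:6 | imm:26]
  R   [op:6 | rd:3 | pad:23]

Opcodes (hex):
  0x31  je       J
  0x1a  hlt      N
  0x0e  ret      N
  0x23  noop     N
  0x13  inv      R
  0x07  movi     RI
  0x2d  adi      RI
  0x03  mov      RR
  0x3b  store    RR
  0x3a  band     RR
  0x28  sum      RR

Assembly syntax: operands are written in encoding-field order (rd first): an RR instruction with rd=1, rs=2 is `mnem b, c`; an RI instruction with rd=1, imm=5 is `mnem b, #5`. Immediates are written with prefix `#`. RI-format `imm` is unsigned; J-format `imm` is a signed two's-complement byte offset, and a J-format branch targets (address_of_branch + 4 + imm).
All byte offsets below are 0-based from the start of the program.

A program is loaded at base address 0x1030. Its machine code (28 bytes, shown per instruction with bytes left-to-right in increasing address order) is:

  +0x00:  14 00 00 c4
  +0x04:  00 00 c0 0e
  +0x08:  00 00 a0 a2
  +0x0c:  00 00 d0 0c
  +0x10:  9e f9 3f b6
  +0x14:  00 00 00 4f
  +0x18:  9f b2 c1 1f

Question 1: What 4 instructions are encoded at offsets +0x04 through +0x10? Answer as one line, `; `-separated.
mov h, e; sum h, c; mov b, h; adi e, #4192670

@+04  little-endian(00 00 c0 0e) = 0x0ec00000
  opcode bits[31:26]=0x3: mov/RR
  [25:23] rd=5 = h
  [22:20] rs=4 = e
@+08  little-endian(00 00 a0 a2) = 0xa2a00000
  opcode bits[31:26]=0x28: sum/RR
  [25:23] rd=5 = h
  [22:20] rs=2 = c
@+0c  little-endian(00 00 d0 0c) = 0x0cd00000
  opcode bits[31:26]=0x3: mov/RR
  [25:23] rd=1 = b
  [22:20] rs=5 = h
@+10  little-endian(9e f9 3f b6) = 0xb63ff99e
  opcode bits[31:26]=0x2d: adi/RI
  [25:23] rd=4 = e
  [22:0] imm=4192670 = #4192670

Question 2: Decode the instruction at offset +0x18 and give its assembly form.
@+18  little-endian(9f b2 c1 1f) = 0x1fc1b29f
  opcode bits[31:26]=0x7: movi/RI
  [25:23] rd=7 = m
  [22:0] imm=4305567 = #4305567

movi m, #4305567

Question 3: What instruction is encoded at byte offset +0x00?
je #20

+0x00: 14 00 00 c4 ⇒ word 0xc4000014 (little)
  op=0xc4000014>>26=0x31 ⇒ je (J)
  imm@[25:0]=0x14 ⇒ #20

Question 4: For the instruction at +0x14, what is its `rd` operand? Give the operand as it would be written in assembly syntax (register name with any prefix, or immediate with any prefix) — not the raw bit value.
l

+0x14: 00 00 00 4f ⇒ word 0x4f000000 (little)
  top 6b → 0x13 → inv [R]
  [25:23] rd=6 = l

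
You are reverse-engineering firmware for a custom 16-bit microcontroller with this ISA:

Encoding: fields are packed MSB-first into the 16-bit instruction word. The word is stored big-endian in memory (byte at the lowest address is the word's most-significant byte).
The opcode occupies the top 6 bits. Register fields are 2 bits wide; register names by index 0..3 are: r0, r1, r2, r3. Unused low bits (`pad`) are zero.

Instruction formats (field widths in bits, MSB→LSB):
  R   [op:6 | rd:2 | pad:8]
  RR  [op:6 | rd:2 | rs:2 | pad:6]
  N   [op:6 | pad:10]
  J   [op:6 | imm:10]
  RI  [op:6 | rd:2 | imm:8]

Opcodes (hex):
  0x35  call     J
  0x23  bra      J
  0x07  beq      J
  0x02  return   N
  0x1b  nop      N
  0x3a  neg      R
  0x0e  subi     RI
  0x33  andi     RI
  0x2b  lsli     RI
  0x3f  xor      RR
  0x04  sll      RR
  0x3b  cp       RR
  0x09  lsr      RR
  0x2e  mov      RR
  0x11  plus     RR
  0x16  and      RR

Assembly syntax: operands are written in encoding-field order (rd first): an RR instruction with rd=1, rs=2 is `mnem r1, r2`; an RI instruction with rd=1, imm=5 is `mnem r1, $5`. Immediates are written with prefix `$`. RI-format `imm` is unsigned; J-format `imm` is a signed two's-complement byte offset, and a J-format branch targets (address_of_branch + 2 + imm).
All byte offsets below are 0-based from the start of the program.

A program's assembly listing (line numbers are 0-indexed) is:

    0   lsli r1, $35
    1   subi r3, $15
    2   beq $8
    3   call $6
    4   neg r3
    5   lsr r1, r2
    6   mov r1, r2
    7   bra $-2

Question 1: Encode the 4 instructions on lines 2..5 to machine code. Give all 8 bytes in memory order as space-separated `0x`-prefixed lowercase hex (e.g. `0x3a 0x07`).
line 2 (beq): pack op=0x7:6|imm=8:10 = 0x1c08; big→ 1c 08
line 3 (call): pack op=0x35:6|imm=6:10 = 0xd406; big→ d4 06
line 4 (neg): pack op=0x3a:6|rd=3:2|pad=0:8 = 0xeb00; big→ eb 00
line 5 (lsr): pack op=0x9:6|rd=1:2|rs=2:2|pad=0:6 = 0x2580; big→ 25 80

0x1c 0x08 0xd4 0x06 0xeb 0x00 0x25 0x80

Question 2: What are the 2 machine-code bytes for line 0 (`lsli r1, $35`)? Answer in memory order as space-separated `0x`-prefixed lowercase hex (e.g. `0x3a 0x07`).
0. lsli fields op=0x2b:6|rd=1:2|imm=35:8 → word ad23h → ad 23

0xad 0x23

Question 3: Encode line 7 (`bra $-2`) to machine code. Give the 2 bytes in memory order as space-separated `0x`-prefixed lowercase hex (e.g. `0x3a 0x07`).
line 7 (bra): pack op=0x23:6|imm=-2:10 = 0x8ffe; big→ 8f fe

0x8f 0xfe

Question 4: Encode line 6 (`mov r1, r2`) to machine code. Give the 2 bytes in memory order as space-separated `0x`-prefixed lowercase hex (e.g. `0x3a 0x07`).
line 6 (mov): pack op=0x2e:6|rd=1:2|rs=2:2|pad=0:6 = 0xb980; big→ b9 80

0xb9 0x80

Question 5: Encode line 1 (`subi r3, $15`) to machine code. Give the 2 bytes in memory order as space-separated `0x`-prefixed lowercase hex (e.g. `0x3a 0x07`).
0x3b 0x0f

line 1 (subi): pack op=0xe:6|rd=3:2|imm=15:8 = 0x3b0f; big→ 3b 0f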